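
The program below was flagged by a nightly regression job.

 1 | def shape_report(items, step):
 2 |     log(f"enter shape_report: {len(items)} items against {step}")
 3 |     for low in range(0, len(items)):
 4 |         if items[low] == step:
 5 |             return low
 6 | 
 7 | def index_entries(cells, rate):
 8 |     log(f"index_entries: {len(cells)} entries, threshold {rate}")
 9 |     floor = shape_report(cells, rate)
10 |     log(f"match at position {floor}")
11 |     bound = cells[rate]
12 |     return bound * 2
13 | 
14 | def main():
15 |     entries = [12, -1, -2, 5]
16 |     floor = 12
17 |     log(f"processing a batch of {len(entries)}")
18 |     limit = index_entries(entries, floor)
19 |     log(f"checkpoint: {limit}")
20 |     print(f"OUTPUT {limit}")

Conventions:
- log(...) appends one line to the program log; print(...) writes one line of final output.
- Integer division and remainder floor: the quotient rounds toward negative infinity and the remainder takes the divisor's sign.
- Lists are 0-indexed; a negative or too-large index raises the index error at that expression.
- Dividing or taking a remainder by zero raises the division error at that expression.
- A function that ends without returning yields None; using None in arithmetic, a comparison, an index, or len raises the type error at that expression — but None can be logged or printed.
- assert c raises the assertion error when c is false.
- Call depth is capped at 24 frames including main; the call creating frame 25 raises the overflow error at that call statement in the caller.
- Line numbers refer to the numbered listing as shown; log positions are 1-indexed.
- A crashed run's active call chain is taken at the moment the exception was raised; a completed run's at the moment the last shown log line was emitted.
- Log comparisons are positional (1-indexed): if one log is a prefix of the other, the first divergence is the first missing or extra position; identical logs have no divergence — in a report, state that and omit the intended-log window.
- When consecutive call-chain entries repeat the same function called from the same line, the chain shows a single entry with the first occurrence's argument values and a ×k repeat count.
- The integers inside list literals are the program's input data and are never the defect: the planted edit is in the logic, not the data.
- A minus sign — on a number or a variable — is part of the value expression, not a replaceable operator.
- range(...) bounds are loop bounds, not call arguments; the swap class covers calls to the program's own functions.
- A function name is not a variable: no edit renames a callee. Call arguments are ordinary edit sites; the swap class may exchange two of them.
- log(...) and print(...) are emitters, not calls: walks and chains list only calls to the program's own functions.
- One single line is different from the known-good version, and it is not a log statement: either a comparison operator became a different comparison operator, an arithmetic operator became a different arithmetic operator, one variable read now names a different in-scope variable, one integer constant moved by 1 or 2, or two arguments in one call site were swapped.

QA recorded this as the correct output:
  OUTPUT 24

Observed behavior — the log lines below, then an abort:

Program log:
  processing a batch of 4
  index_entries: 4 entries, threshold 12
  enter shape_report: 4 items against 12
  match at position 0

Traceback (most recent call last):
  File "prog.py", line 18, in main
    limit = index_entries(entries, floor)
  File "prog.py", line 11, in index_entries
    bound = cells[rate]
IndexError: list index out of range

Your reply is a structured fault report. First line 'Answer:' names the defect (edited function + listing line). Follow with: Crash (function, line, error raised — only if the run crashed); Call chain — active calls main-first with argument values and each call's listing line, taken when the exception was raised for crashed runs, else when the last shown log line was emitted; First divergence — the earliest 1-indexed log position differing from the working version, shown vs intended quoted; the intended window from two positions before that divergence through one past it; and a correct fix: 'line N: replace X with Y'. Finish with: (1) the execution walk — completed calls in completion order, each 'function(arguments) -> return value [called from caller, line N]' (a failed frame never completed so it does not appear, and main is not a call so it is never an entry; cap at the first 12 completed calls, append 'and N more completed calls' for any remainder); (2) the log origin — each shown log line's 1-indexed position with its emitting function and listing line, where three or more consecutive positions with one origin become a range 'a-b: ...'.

Answer: the defect is in index_entries at line 11.
The tell: Only 4 log lines were emitted before the run died; the intended continuation was 'checkpoint: 24'.
Crash: index_entries, line 11, IndexError.
Call chain: main -> index_entries([12, -1, -2, 5], 12) (called at line 18).
First divergence: position 5 (shown log ended at 4 lines; the working version continues: 'checkpoint: 24').
Intended log window:
  3: enter shape_report: 4 items against 12
  4: match at position 0
  5: checkpoint: 24
Execution walk:
  shape_report([12, -1, -2, 5], 12) -> 0  [called from index_entries, line 9]
Log origin:
  1: logged in main at line 17
  2: logged in index_entries at line 8
  3: logged in shape_report at line 2
  4: logged in index_entries at line 10
A correct fix: line 11: replace `rate` with `floor`.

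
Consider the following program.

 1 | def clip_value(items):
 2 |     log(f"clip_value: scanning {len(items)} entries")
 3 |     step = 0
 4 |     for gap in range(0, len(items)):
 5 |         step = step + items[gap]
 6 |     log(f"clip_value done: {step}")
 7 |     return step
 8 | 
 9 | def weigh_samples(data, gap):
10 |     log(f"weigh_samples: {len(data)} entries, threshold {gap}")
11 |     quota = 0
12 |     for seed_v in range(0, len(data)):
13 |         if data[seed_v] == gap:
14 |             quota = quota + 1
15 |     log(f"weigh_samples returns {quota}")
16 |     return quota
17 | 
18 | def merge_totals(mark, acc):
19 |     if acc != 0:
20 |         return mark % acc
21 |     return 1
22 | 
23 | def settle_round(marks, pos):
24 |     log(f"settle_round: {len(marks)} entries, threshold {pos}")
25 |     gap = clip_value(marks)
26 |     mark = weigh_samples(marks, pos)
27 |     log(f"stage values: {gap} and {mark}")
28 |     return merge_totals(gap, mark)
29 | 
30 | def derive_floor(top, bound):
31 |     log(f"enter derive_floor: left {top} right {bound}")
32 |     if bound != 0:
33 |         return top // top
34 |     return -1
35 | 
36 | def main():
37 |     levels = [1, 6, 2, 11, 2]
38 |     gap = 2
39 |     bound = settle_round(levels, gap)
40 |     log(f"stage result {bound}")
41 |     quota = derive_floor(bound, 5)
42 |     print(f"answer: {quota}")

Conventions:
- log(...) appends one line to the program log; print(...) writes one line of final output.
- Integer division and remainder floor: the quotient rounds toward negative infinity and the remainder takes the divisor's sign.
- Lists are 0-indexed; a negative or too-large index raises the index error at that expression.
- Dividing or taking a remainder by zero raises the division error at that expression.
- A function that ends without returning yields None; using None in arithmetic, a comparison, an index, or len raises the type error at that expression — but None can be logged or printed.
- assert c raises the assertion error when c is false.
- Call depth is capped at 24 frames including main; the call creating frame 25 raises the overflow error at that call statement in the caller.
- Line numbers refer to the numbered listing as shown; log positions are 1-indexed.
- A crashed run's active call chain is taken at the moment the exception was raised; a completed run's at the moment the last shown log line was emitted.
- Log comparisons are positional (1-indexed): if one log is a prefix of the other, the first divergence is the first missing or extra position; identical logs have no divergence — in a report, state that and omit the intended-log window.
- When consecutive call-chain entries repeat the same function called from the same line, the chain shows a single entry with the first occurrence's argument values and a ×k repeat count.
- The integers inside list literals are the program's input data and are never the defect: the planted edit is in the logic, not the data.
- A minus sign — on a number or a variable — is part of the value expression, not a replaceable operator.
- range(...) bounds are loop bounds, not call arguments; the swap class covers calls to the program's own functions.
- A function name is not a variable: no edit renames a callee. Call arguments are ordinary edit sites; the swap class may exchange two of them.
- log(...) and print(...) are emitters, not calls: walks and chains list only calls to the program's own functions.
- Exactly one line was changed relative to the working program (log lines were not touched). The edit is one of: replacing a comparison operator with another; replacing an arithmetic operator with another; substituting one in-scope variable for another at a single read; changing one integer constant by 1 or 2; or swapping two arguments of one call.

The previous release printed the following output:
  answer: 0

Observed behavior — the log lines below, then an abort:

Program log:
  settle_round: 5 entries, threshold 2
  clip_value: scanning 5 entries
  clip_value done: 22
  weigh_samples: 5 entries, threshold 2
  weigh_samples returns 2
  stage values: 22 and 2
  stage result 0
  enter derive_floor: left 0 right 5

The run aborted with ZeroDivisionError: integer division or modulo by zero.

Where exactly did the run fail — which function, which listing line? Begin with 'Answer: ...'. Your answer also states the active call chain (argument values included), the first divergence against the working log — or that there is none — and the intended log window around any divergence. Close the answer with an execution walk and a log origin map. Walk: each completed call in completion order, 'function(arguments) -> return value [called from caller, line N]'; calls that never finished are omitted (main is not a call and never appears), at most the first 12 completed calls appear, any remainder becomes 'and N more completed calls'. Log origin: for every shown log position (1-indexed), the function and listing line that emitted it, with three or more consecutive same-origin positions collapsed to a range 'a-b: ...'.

Answer: the error was raised in derive_floor, line 33.
Key observation: Up to the failure, the log is exactly the working version's.
Call chain: main -> derive_floor(0, 5) (called at line 41).
First divergence: there is none — every log position agrees.
Execution walk:
  clip_value([1, 6, 2, 11, 2]) -> 22  [called from settle_round, line 25]
  weigh_samples([1, 6, 2, 11, 2], 2) -> 2  [called from settle_round, line 26]
  merge_totals(22, 2) -> 0  [called from settle_round, line 28]
  settle_round([1, 6, 2, 11, 2], 2) -> 0  [called from main, line 39]
Log origins:
  1 — settle_round, line 24
  2 — clip_value, line 2
  3 — clip_value, line 6
  4 — weigh_samples, line 10
  5 — weigh_samples, line 15
  6 — settle_round, line 27
  7 — main, line 40
  8 — derive_floor, line 31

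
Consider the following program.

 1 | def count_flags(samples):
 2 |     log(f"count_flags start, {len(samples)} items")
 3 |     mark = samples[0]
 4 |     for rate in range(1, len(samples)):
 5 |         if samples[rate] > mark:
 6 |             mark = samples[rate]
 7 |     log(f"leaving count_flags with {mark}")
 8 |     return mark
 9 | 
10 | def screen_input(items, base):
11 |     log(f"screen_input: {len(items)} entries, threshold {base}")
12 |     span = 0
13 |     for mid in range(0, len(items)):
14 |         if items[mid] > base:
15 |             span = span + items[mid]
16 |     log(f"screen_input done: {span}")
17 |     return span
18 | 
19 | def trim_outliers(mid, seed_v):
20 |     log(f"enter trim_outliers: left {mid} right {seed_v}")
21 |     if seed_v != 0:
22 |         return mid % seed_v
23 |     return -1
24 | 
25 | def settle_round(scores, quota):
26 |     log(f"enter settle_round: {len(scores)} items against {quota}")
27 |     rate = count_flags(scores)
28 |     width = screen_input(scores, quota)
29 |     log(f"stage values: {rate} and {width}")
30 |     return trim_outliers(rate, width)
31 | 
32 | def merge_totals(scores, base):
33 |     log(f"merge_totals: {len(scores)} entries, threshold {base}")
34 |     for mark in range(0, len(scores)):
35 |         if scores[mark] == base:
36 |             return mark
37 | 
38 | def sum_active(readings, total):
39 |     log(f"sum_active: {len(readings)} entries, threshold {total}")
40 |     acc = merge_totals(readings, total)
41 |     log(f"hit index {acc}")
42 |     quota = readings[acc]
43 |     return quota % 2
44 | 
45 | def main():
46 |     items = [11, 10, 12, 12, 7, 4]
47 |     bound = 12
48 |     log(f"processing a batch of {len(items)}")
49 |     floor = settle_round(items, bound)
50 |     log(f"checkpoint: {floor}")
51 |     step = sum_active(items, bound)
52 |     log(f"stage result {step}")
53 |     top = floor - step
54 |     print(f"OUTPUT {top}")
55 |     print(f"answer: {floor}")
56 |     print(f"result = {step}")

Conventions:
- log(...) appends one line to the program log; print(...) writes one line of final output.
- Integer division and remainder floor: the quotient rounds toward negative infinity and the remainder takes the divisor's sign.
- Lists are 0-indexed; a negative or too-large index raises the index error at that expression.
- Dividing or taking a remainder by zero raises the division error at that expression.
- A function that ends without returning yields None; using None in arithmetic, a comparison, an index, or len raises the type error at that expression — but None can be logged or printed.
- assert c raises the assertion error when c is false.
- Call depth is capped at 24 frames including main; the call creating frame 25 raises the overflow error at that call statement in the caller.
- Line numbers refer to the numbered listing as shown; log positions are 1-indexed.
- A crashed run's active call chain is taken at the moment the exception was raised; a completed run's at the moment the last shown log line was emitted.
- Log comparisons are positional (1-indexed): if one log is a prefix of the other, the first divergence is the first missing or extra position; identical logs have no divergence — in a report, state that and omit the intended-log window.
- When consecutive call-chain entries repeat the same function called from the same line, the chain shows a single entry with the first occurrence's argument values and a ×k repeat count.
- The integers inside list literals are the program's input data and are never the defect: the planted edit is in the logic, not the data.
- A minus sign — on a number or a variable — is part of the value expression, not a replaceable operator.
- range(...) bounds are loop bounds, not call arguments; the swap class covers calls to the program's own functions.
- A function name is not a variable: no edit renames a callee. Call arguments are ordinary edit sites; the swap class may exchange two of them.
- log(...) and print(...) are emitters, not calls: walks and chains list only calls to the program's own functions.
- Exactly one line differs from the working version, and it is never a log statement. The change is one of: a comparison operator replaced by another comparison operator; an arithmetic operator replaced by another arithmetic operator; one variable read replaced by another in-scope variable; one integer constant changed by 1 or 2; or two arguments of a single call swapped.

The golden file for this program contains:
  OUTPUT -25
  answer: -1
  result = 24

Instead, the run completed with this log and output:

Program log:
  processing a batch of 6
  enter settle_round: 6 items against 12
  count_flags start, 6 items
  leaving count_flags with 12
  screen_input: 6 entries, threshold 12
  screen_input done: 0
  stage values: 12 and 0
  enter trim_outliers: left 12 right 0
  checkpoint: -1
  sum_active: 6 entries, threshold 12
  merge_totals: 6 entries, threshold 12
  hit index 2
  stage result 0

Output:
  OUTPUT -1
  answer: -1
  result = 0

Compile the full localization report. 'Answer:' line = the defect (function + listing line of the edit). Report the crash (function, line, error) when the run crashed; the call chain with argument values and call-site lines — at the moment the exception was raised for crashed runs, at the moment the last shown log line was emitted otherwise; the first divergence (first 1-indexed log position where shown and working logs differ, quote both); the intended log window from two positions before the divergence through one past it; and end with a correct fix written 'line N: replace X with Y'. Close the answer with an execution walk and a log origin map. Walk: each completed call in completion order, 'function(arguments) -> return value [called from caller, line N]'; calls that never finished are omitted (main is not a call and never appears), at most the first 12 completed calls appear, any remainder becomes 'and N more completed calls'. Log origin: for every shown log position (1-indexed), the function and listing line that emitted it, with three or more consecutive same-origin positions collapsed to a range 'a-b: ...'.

Answer: the defect is in sum_active at line 43.
Core observation: Position 13 is the first bad log line: 'stage result 0' should read 'stage result 24'.
Call chain: main.
First divergence: position 13 — the shown line 'stage result 0' should read 'stage result 24'.
Intended log window:
  11: merge_totals: 6 entries, threshold 12
  12: hit index 2
  13: stage result 24
Execution walk:
  count_flags([11, 10, 12, 12, 7, 4]) -> 12  [called from settle_round, line 27]
  screen_input([11, 10, 12, 12, 7, 4], 12) -> 0  [called from settle_round, line 28]
  trim_outliers(12, 0) -> -1  [called from settle_round, line 30]
  settle_round([11, 10, 12, 12, 7, 4], 12) -> -1  [called from main, line 49]
  merge_totals([11, 10, 12, 12, 7, 4], 12) -> 2  [called from sum_active, line 40]
  sum_active([11, 10, 12, 12, 7, 4], 12) -> 0  [called from main, line 51]
Origin of each log line:
  1 — main, line 48
  2 — settle_round, line 26
  3 — count_flags, line 2
  4 — count_flags, line 7
  5 — screen_input, line 11
  6 — screen_input, line 16
  7 — settle_round, line 29
  8 — trim_outliers, line 20
  9 — main, line 50
  10 — sum_active, line 39
  11 — merge_totals, line 33
  12 — sum_active, line 41
  13 — main, line 52
A correct fix: line 43: replace `%` with `*`.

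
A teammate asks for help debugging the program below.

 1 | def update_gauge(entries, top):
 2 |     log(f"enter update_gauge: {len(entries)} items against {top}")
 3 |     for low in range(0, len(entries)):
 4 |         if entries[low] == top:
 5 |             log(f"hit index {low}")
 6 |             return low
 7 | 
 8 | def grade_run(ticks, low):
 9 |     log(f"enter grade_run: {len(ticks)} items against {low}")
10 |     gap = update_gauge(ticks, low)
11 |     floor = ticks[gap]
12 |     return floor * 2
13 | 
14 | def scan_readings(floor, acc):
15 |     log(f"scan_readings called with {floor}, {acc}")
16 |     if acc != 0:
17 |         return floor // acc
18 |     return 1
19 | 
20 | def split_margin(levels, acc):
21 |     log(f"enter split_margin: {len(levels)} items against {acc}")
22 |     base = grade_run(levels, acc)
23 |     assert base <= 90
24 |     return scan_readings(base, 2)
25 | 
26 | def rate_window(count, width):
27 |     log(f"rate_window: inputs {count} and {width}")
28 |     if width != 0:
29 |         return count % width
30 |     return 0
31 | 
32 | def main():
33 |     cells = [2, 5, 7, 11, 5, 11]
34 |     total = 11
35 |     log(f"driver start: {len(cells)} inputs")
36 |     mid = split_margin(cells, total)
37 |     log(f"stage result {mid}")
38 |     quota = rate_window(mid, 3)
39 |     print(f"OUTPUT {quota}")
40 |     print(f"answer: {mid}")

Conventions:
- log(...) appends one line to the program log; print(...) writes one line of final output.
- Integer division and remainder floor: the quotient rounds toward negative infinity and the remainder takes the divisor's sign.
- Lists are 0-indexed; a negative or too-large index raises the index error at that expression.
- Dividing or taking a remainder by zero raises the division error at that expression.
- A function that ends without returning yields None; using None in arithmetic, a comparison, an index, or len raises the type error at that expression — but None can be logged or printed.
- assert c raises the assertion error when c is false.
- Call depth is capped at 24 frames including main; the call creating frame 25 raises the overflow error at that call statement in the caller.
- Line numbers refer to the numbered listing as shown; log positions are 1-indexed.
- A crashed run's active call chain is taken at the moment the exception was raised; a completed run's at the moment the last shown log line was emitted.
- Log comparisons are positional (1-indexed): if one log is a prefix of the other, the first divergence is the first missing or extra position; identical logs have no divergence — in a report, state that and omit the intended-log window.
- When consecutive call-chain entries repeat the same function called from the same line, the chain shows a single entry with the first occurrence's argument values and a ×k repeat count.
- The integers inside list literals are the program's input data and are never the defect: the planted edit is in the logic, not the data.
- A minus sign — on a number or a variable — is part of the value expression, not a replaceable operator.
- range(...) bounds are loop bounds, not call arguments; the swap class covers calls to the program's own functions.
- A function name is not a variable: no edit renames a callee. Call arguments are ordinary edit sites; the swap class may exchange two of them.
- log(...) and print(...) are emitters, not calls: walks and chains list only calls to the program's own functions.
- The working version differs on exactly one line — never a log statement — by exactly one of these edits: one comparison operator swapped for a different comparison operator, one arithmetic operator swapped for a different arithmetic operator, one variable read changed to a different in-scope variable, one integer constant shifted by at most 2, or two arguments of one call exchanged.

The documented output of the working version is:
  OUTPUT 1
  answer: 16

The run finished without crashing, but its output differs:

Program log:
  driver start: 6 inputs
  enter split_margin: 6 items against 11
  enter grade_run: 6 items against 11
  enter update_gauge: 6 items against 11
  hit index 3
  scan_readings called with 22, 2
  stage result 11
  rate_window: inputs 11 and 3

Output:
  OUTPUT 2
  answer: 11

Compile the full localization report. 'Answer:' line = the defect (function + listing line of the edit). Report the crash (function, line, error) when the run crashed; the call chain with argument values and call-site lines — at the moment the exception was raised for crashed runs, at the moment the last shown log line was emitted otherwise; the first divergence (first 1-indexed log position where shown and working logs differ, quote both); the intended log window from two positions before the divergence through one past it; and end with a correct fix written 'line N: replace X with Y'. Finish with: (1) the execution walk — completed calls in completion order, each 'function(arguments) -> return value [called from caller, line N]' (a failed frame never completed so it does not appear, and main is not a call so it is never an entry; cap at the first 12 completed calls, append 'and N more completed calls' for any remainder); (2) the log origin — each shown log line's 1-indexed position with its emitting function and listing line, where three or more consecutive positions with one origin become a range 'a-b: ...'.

Answer: the defect is in grade_run at line 12.
The tell: Position 6 is the first bad log line: 'scan_readings called with 22, 2' should read 'scan_readings called with 33, 2'.
Call chain: main -> rate_window(11, 3) (called at line 38).
First divergence: position 6; shown 'scan_readings called with 22, 2' vs intended 'scan_readings called with 33, 2'.
Intended log window:
  4: enter update_gauge: 6 items against 11
  5: hit index 3
  6: scan_readings called with 33, 2
  7: stage result 16
Execution walk:
  update_gauge([2, 5, 7, 11, 5, 11], 11) -> 3  [called from grade_run, line 10]
  grade_run([2, 5, 7, 11, 5, 11], 11) -> 22  [called from split_margin, line 22]
  scan_readings(22, 2) -> 11  [called from split_margin, line 24]
  split_margin([2, 5, 7, 11, 5, 11], 11) -> 11  [called from main, line 36]
  rate_window(11, 3) -> 2  [called from main, line 38]
Log origin:
  1 — main, line 35
  2 — split_margin, line 21
  3 — grade_run, line 9
  4 — update_gauge, line 2
  5 — update_gauge, line 5
  6 — scan_readings, line 15
  7 — main, line 37
  8 — rate_window, line 27
A correct fix: line 12: replace `2` with `3`.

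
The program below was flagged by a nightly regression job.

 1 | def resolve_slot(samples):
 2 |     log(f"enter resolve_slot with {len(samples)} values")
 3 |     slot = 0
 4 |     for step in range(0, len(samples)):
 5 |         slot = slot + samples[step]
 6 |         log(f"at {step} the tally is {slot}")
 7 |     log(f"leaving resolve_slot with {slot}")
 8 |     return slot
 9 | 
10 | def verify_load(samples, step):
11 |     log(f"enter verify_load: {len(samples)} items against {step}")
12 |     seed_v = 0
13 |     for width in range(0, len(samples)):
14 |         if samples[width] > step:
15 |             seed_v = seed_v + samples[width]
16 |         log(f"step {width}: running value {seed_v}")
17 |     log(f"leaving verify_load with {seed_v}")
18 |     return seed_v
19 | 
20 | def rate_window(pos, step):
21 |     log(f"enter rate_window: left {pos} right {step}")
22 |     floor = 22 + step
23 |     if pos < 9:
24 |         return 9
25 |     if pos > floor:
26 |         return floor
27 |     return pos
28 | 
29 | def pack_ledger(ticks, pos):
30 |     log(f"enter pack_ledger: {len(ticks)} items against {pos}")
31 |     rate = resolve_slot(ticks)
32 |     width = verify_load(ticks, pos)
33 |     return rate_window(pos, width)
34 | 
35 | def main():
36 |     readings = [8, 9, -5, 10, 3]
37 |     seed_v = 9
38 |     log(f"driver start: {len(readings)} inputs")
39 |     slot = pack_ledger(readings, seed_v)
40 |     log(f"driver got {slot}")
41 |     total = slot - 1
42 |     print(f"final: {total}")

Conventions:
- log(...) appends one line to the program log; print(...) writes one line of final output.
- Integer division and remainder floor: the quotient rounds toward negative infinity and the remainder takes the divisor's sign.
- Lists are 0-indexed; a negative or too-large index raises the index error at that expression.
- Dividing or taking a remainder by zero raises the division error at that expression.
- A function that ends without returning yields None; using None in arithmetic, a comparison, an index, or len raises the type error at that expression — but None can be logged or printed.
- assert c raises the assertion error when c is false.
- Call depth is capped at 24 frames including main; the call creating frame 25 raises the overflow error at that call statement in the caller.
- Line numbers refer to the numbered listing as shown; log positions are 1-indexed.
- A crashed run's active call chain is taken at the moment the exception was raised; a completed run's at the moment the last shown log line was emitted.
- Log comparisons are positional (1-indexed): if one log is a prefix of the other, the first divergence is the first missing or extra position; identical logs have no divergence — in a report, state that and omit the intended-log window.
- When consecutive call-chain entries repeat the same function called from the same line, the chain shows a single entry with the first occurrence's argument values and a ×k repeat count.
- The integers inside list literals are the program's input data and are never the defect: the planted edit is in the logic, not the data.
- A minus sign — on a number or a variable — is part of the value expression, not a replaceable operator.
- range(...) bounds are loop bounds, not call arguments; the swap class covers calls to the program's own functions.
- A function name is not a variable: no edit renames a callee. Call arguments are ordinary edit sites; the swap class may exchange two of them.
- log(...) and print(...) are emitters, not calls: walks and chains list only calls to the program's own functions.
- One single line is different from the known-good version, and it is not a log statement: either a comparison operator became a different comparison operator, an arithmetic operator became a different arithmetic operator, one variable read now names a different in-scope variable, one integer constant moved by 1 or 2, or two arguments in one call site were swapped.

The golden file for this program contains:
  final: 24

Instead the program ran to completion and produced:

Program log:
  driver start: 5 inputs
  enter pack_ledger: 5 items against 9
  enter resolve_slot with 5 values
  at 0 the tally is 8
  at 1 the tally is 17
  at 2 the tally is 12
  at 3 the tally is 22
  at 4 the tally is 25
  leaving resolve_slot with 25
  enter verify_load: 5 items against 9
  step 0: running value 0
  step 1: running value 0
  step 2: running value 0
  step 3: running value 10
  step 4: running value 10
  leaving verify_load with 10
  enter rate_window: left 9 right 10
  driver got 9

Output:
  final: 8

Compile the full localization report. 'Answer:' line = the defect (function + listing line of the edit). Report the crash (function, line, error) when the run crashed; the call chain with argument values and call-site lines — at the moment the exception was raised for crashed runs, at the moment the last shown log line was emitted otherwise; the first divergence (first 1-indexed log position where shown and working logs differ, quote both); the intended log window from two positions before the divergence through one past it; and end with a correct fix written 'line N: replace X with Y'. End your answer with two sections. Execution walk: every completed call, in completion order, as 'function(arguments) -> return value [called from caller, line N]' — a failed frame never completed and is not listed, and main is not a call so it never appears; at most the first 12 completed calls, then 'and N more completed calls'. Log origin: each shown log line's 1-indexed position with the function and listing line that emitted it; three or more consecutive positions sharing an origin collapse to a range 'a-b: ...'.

Answer: the defect is in pack_ledger at line 33.
The tell: At log position 17 the runs split — shown 'enter rate_window: left 9 right 10', but the working version logs 'enter rate_window: left 25 right 10'.
Call chain: main.
First divergence: at position 17 the run shows 'enter rate_window: left 9 right 10' where the working version logs 'enter rate_window: left 25 right 10'.
Intended log window:
  15: step 4: running value 10
  16: leaving verify_load with 10
  17: enter rate_window: left 25 right 10
  18: driver got 25
Execution walk:
  resolve_slot([8, 9, -5, 10, 3]) -> 25  [called from pack_ledger, line 31]
  verify_load([8, 9, -5, 10, 3], 9) -> 10  [called from pack_ledger, line 32]
  rate_window(9, 10) -> 9  [called from pack_ledger, line 33]
  pack_ledger([8, 9, -5, 10, 3], 9) -> 9  [called from main, line 39]
Origin of each log line:
  1: logged in main at line 38
  2: logged in pack_ledger at line 30
  3: logged in resolve_slot at line 2
  4-8: logged in resolve_slot at line 6
  9: logged in resolve_slot at line 7
  10: logged in verify_load at line 11
  11-15: logged in verify_load at line 16
  16: logged in verify_load at line 17
  17: logged in rate_window at line 21
  18: logged in main at line 40
A correct fix: line 33: replace `pos` with `rate`.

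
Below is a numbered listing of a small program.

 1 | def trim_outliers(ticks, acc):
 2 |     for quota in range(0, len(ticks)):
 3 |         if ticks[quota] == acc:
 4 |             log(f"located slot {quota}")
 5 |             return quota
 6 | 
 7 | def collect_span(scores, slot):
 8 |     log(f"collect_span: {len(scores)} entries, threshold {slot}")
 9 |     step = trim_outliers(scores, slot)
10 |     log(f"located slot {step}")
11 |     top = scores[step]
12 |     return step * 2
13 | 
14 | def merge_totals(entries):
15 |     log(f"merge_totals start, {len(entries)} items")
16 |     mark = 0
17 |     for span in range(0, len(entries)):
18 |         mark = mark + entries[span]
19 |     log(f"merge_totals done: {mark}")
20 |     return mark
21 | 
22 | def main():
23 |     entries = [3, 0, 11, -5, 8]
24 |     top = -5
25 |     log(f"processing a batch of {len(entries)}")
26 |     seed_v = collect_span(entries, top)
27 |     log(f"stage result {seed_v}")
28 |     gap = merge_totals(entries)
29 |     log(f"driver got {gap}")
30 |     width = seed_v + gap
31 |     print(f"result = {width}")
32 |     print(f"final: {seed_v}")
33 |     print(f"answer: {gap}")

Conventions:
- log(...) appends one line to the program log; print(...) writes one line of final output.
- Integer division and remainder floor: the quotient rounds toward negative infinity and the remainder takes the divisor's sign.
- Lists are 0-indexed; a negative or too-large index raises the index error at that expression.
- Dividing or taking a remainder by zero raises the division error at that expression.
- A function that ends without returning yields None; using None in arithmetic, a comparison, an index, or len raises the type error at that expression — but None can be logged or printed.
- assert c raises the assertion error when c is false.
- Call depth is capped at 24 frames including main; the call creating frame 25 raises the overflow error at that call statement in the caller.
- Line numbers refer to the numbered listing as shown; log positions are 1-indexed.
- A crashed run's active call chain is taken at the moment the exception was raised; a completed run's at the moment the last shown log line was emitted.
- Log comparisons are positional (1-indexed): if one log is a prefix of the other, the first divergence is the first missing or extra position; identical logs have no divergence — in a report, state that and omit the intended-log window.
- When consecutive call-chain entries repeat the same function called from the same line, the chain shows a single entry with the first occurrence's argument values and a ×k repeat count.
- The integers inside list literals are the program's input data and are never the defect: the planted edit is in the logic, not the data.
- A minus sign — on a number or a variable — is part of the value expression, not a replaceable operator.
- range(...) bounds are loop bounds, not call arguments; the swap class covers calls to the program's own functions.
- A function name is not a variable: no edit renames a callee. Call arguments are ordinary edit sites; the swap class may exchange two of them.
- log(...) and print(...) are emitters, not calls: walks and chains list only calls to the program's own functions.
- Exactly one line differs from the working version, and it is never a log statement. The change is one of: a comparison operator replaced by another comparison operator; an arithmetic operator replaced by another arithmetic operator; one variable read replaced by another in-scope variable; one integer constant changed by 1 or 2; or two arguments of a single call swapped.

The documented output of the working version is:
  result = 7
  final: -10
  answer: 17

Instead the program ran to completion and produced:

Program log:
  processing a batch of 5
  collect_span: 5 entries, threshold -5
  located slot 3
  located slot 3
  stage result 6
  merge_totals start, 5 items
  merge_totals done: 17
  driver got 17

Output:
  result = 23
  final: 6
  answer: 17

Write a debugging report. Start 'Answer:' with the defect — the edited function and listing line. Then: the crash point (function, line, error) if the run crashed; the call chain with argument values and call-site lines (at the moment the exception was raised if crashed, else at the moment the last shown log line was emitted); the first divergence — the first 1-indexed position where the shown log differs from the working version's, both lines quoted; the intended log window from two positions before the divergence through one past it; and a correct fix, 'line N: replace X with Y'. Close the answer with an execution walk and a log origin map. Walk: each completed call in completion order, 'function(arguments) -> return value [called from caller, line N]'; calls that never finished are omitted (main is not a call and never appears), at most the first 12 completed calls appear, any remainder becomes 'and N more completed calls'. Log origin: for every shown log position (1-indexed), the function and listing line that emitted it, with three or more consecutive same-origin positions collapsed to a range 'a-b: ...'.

Answer: the defect is in collect_span at line 12.
Key fact: At log position 5 the runs split — shown 'stage result 6', but the working version logs 'stage result -10'.
Call chain: main.
First divergence: position 5 — the shown line 'stage result 6' should read 'stage result -10'.
Intended log window:
  3: located slot 3
  4: located slot 3
  5: stage result -10
  6: merge_totals start, 5 items
Execution walk:
  trim_outliers([3, 0, 11, -5, 8], -5) -> 3  [called from collect_span, line 9]
  collect_span([3, 0, 11, -5, 8], -5) -> 6  [called from main, line 26]
  merge_totals([3, 0, 11, -5, 8]) -> 17  [called from main, line 28]
Log origin:
  1: from main, line 25
  2: from collect_span, line 8
  3: from trim_outliers, line 4
  4: from collect_span, line 10
  5: from main, line 27
  6: from merge_totals, line 15
  7: from merge_totals, line 19
  8: from main, line 29
A correct fix: line 12: replace `step` with `top`.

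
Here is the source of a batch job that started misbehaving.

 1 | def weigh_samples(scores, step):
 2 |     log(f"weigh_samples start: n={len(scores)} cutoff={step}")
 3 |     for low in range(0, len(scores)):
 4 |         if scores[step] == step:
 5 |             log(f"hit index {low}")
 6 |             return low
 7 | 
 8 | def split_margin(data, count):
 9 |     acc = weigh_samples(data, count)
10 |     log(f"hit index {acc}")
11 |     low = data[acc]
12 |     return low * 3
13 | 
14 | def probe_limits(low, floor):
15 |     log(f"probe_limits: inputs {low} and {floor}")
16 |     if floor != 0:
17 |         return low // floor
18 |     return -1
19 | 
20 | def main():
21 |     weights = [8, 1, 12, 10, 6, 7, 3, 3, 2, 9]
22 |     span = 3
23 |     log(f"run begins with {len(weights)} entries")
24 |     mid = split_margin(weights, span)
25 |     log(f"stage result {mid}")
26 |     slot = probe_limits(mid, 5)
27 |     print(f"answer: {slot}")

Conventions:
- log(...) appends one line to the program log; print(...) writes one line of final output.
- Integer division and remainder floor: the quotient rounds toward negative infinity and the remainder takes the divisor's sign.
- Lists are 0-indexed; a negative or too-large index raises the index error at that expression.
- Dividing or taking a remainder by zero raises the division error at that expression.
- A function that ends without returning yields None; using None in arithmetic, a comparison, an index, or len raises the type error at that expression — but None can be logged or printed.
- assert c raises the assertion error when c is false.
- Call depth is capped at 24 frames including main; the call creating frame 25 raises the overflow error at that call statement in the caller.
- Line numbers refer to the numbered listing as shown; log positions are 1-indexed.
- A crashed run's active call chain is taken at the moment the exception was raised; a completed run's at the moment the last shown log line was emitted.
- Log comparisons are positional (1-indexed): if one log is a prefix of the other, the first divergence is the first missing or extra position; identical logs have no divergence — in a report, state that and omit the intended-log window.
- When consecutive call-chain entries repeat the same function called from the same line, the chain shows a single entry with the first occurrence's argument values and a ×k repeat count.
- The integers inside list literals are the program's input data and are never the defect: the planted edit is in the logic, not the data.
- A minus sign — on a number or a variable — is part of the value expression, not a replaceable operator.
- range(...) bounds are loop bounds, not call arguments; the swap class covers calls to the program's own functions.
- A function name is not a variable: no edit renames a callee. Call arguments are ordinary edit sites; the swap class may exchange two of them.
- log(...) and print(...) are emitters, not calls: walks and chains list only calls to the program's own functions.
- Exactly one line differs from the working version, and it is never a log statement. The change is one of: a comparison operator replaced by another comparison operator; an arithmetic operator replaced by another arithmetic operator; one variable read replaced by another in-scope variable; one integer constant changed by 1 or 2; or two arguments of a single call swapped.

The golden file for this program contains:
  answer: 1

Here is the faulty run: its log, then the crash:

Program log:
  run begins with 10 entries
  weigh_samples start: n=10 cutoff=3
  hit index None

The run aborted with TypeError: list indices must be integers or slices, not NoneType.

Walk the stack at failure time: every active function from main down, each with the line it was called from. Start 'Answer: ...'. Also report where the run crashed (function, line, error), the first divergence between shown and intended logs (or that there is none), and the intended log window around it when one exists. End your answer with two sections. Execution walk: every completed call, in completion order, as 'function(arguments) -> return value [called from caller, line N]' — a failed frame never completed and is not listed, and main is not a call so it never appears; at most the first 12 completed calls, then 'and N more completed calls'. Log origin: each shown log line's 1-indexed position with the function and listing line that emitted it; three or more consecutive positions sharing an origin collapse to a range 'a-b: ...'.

Answer: main -> split_margin (called at line 24).
Key fact: Everything matches until log position 3, which reads 'hit index None' in place of 'hit index 6'.
Crash: split_margin, line 11, TypeError.
First divergence: at position 3 the run shows 'hit index None' where the working version logs 'hit index 6'.
Intended log window:
  1: run begins with 10 entries
  2: weigh_samples start: n=10 cutoff=3
  3: hit index 6
  4: hit index 6
Execution walk:
  weigh_samples([8, 1, 12, 10, 6, 7, 3, 3, 2, 9], 3) -> None  [called from split_margin, line 9]
Log origin:
  1: logged in main at line 23
  2: logged in weigh_samples at line 2
  3: logged in split_margin at line 10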